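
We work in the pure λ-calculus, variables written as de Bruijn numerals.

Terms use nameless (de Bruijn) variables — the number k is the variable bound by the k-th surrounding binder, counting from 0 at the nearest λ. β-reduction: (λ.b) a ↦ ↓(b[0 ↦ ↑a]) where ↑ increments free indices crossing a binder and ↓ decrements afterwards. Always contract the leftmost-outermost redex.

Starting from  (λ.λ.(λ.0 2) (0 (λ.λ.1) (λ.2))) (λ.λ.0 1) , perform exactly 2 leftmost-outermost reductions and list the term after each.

Answer: after 2 steps: λ.0 (λ.λ.1) (λ.λ.λ.0 1) (λ.λ.0 1)

Reduction:
  start: (λ.λ.(λ.0 2) (0 (λ.λ.1) (λ.2))) (λ.λ.0 1)
  step 1: λ.(λ.0 (λ.λ.0 1)) (0 (λ.λ.1) (λ.λ.λ.0 1))
  step 2: λ.0 (λ.λ.1) (λ.λ.λ.0 1) (λ.λ.0 1)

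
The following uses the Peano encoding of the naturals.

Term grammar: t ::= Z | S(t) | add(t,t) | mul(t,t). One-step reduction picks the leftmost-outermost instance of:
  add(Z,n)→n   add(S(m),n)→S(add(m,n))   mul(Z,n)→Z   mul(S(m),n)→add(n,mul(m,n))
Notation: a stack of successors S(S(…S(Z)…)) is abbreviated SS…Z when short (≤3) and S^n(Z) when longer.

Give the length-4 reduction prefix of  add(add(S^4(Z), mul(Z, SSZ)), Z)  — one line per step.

Answer: after 4 steps: S(S(add(add(SSZ, mul(Z, SSZ)), Z)))

Reduction:
  start: add(add(S^4(Z), mul(Z, SSZ)), Z)
  step 1: add(S(add(SSSZ, mul(Z, SSZ))), Z)
  step 2: S(add(add(SSSZ, mul(Z, SSZ)), Z))
  step 3: S(add(S(add(SSZ, mul(Z, SSZ))), Z))
  step 4: S(S(add(add(SSZ, mul(Z, SSZ)), Z)))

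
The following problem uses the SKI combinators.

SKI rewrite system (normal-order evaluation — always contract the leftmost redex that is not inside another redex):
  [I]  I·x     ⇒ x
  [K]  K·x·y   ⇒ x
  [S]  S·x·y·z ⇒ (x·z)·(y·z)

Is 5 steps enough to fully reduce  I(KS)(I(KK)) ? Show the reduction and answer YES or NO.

Answer: YES — reaches normal form S in 2 ≤ 5 steps

Reduction:
  start: I(KS)(I(KK))
  [1] KS(I(KK))
  [2] S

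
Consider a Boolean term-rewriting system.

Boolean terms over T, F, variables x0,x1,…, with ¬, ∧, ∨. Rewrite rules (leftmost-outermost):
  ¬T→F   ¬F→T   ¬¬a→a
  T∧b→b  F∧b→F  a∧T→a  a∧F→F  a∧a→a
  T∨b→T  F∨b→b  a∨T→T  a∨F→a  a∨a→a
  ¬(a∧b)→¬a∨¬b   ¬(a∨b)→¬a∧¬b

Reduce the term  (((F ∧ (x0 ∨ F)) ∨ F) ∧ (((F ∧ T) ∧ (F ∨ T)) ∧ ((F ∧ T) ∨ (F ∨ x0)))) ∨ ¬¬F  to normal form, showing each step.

Answer: normal form = F  (in 5 steps)

Working:
  start: (((F ∧ (x0 ∨ F)) ∨ F) ∧ (((F ∧ T) ∧ (F ∨ T)) ∧ ((F ∧ T) ∨ (F ∨ x0)))) ∨ ¬¬F
  [1] ((F ∧ (x0 ∨ F)) ∧ (((F ∧ T) ∧ (F ∨ T)) ∧ ((F ∧ T) ∨ (F ∨ x0)))) ∨ ¬¬F
  [2] (F ∧ (((F ∧ T) ∧ (F ∨ T)) ∧ ((F ∧ T) ∨ (F ∨ x0)))) ∨ ¬¬F
  [3] F ∨ ¬¬F
  [4] ¬¬F
  [5] F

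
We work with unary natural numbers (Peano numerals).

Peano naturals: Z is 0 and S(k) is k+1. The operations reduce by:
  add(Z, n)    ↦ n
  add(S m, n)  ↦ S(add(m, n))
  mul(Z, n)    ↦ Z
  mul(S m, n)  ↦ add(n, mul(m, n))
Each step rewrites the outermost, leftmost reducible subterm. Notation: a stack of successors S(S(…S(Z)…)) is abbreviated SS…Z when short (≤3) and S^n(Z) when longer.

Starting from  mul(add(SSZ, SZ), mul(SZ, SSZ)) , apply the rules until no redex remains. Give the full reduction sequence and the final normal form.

  start: mul(add(SSZ, SZ), mul(SZ, SSZ))
  step 1: mul(S(add(SZ, SZ)), mul(SZ, SSZ))
  step 2: add(mul(SZ, SSZ), mul(add(SZ, SZ), mul(SZ, SSZ)))
  step 3: add(add(SSZ, mul(Z, SSZ)), mul(add(SZ, SZ), mul(SZ, SSZ)))
  step 4: add(S(add(SZ, mul(Z, SSZ))), mul(add(SZ, SZ), mul(SZ, SSZ)))
  step 5: S(add(add(SZ, mul(Z, SSZ)), mul(add(SZ, SZ), mul(SZ, SSZ))))
  step 6: S(add(S(add(Z, mul(Z, SSZ))), mul(add(SZ, SZ), mul(SZ, SSZ))))
  step 7: S(S(add(add(Z, mul(Z, SSZ)), mul(add(SZ, SZ), mul(SZ, SSZ)))))
  step 8: S(S(add(mul(Z, SSZ), mul(add(SZ, SZ), mul(SZ, SSZ)))))
  step 9: S(S(add(Z, mul(add(SZ, SZ), mul(SZ, SSZ)))))
  step 10: S(S(mul(add(SZ, SZ), mul(SZ, SSZ))))
  step 11: S(S(mul(S(add(Z, SZ)), mul(SZ, SSZ))))
  step 12: S(S(add(mul(SZ, SSZ), mul(add(Z, SZ), mul(SZ, SSZ)))))
  step 13: S(S(add(add(SSZ, mul(Z, SSZ)), mul(add(Z, SZ), mul(SZ, SSZ)))))
  step 14: S(S(add(S(add(SZ, mul(Z, SSZ))), mul(add(Z, SZ), mul(SZ, SSZ)))))
  step 15: S(S(S(add(add(SZ, mul(Z, SSZ)), mul(add(Z, SZ), mul(SZ, SSZ))))))
  step 16: S(S(S(add(S(add(Z, mul(Z, SSZ))), mul(add(Z, SZ), mul(SZ, SSZ))))))
  step 17: S(S(S(S(add(add(Z, mul(Z, SSZ)), mul(add(Z, SZ), mul(SZ, SSZ)))))))
  step 18: S(S(S(S(add(mul(Z, SSZ), mul(add(Z, SZ), mul(SZ, SSZ)))))))
  step 19: S(S(S(S(add(Z, mul(add(Z, SZ), mul(SZ, SSZ)))))))
  step 20: S(S(S(S(mul(add(Z, SZ), mul(SZ, SSZ))))))
  step 21: S(S(S(S(mul(SZ, mul(SZ, SSZ))))))
  step 22: S(S(S(S(add(mul(SZ, SSZ), mul(Z, mul(SZ, SSZ)))))))
  step 23: S(S(S(S(add(add(SSZ, mul(Z, SSZ)), mul(Z, mul(SZ, SSZ)))))))
  step 24: S(S(S(S(add(S(add(SZ, mul(Z, SSZ))), mul(Z, mul(SZ, SSZ)))))))
  step 25: S(S(S(S(S(add(add(SZ, mul(Z, SSZ)), mul(Z, mul(SZ, SSZ))))))))
  step 26: S(S(S(S(S(add(S(add(Z, mul(Z, SSZ))), mul(Z, mul(SZ, SSZ))))))))
  step 27: S(S(S(S(S(S(add(add(Z, mul(Z, SSZ)), mul(Z, mul(SZ, SSZ)))))))))
  step 28: S(S(S(S(S(S(add(mul(Z, SSZ), mul(Z, mul(SZ, SSZ)))))))))
  step 29: S(S(S(S(S(S(add(Z, mul(Z, mul(SZ, SSZ)))))))))
  step 30: S(S(S(S(S(S(mul(Z, mul(SZ, SSZ))))))))
  step 31: S^6(Z)

Answer: normal form = S^6(Z)  (in 31 steps)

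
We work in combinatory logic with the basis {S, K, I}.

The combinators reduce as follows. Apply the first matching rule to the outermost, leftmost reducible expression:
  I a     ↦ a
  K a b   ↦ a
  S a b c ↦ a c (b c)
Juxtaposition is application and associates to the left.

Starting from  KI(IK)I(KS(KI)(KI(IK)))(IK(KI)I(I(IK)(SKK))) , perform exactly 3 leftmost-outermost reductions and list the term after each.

Answer: after 3 steps: KS(KI)(KI(IK))(IK(KI)I(I(IK)(SKK)))

Reduction:
  start: KI(IK)I(KS(KI)(KI(IK)))(IK(KI)I(I(IK)(SKK)))
  step 1: II(KS(KI)(KI(IK)))(IK(KI)I(I(IK)(SKK)))
  step 2: I(KS(KI)(KI(IK)))(IK(KI)I(I(IK)(SKK)))
  step 3: KS(KI)(KI(IK))(IK(KI)I(I(IK)(SKK)))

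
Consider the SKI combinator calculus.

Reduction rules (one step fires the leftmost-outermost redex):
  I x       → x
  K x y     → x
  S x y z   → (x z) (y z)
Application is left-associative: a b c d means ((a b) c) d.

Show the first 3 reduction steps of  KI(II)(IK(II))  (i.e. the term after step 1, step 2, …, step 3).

Answer: after 3 steps: K(II)

Reduction:
  start: KI(II)(IK(II))
  →1  I(IK(II))
  →2  IK(II)
  →3  K(II)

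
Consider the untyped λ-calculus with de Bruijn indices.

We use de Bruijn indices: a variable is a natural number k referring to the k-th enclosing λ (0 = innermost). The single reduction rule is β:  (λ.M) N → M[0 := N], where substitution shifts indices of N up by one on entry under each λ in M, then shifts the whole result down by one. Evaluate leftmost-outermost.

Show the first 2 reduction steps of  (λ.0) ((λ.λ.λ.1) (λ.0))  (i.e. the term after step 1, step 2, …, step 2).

  start: (λ.0) ((λ.λ.λ.1) (λ.0))
  [1] (λ.λ.λ.1) (λ.0)
  [2] λ.λ.1

Answer: after 2 steps: λ.λ.1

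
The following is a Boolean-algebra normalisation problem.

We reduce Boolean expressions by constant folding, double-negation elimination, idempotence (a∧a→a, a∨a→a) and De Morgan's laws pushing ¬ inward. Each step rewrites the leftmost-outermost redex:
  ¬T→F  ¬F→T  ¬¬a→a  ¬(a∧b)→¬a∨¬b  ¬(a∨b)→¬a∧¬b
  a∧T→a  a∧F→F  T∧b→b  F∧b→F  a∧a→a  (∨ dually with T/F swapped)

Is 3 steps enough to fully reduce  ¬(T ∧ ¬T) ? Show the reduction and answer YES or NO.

  start: ¬(T ∧ ¬T)
  →1  ¬T ∨ ¬¬T
  →2  F ∨ ¬¬T
  →3  ¬¬T

Answer: NO — after 3 steps the term is ¬¬T, not yet normal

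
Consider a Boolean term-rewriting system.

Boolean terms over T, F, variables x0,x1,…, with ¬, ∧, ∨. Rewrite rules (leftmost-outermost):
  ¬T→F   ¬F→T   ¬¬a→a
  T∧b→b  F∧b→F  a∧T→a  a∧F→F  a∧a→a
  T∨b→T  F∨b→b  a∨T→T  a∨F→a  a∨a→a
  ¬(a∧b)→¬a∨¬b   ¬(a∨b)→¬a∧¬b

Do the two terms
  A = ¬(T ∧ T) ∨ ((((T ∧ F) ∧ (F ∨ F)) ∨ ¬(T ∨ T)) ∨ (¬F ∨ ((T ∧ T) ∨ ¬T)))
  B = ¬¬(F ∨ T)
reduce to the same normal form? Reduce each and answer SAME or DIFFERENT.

Answer: SAME — A ⇓ T, B ⇓ T

Derivation:
Term A:
  start: ¬(T ∧ T) ∨ ((((T ∧ F) ∧ (F ∨ F)) ∨ ¬(T ∨ T)) ∨ (¬F ∨ ((T ∧ T) ∨ ¬T)))
  [1] (¬T ∨ ¬T) ∨ ((((T ∧ F) ∧ (F ∨ F)) ∨ ¬(T ∨ T)) ∨ (¬F ∨ ((T ∧ T) ∨ ¬T)))
  [2] ¬T ∨ ((((T ∧ F) ∧ (F ∨ F)) ∨ ¬(T ∨ T)) ∨ (¬F ∨ ((T ∧ T) ∨ ¬T)))
  [3] F ∨ ((((T ∧ F) ∧ (F ∨ F)) ∨ ¬(T ∨ T)) ∨ (¬F ∨ ((T ∧ T) ∨ ¬T)))
  [4] (((T ∧ F) ∧ (F ∨ F)) ∨ ¬(T ∨ T)) ∨ (¬F ∨ ((T ∧ T) ∨ ¬T))
  [5] ((F ∧ (F ∨ F)) ∨ ¬(T ∨ T)) ∨ (¬F ∨ ((T ∧ T) ∨ ¬T))
  [6] (F ∨ ¬(T ∨ T)) ∨ (¬F ∨ ((T ∧ T) ∨ ¬T))
  [7] ¬(T ∨ T) ∨ (¬F ∨ ((T ∧ T) ∨ ¬T))
  [8] (¬T ∧ ¬T) ∨ (¬F ∨ ((T ∧ T) ∨ ¬T))
  [9] ¬T ∨ (¬F ∨ ((T ∧ T) ∨ ¬T))
  [10] F ∨ (¬F ∨ ((T ∧ T) ∨ ¬T))
  [11] ¬F ∨ ((T ∧ T) ∨ ¬T)
  [12] T ∨ ((T ∧ T) ∨ ¬T)
  [13] T

Term B:
  start: ¬¬(F ∨ T)
  [1] F ∨ T
  [2] T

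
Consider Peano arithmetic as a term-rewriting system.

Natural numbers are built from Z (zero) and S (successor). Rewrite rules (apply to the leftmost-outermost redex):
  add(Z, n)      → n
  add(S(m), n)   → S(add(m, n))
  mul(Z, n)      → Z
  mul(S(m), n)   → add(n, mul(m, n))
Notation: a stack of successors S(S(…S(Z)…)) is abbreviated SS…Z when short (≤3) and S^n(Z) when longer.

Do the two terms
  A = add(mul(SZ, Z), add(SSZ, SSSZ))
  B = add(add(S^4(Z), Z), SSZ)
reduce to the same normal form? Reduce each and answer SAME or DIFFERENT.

Term A:
  start: add(mul(SZ, Z), add(SSZ, SSSZ))
  →1  add(add(Z, mul(Z, Z)), add(SSZ, SSSZ))
  →2  add(mul(Z, Z), add(SSZ, SSSZ))
  →3  add(Z, add(SSZ, SSSZ))
  →4  add(SSZ, SSSZ)
  →5  S(add(SZ, SSSZ))
  →6  S(S(add(Z, SSSZ)))
  →7  S^5(Z)

Term B:
  start: add(add(S^4(Z), Z), SSZ)
  →1  add(S(add(SSSZ, Z)), SSZ)
  →2  S(add(add(SSSZ, Z), SSZ))
  →3  S(add(S(add(SSZ, Z)), SSZ))
  →4  S(S(add(add(SSZ, Z), SSZ)))
  →5  S(S(add(S(add(SZ, Z)), SSZ)))
  →6  S(S(S(add(add(SZ, Z), SSZ))))
  →7  S(S(S(add(S(add(Z, Z)), SSZ))))
  →8  S(S(S(S(add(add(Z, Z), SSZ)))))
  →9  S(S(S(S(add(Z, SSZ)))))
  →10  S^6(Z)

Answer: DIFFERENT — A ⇓ S^5(Z), B ⇓ S^6(Z)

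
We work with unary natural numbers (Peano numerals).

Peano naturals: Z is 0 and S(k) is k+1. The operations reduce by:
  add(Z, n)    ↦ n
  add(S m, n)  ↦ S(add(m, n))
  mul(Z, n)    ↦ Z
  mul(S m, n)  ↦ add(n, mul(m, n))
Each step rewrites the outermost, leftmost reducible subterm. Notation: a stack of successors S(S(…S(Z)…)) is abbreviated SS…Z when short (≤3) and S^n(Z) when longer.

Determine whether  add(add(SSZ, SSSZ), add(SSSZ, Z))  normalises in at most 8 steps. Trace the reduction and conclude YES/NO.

  start: add(add(SSZ, SSSZ), add(SSSZ, Z))
  step 1: add(S(add(SZ, SSSZ)), add(SSSZ, Z))
  step 2: S(add(add(SZ, SSSZ), add(SSSZ, Z)))
  step 3: S(add(S(add(Z, SSSZ)), add(SSSZ, Z)))
  step 4: S(S(add(add(Z, SSSZ), add(SSSZ, Z))))
  step 5: S(S(add(SSSZ, add(SSSZ, Z))))
  step 6: S(S(S(add(SSZ, add(SSSZ, Z)))))
  step 7: S(S(S(S(add(SZ, add(SSSZ, Z))))))
  step 8: S(S(S(S(S(add(Z, add(SSSZ, Z)))))))

Answer: NO — after 8 steps the term is S(S(S(S(S(add(Z, add(SSSZ, Z))))))), not yet normal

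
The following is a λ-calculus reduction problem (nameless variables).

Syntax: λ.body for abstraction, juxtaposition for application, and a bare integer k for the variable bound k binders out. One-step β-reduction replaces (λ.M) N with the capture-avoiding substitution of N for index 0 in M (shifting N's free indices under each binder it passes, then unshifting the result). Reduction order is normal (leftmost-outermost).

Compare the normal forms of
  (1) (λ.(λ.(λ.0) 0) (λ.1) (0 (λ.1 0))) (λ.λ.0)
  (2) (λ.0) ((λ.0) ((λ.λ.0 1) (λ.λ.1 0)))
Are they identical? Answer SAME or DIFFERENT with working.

Term A:
  start: (λ.(λ.(λ.0) 0) (λ.1) (0 (λ.1 0))) (λ.λ.0)
  →1  (λ.(λ.0) 0) (λ.λ.λ.0) ((λ.λ.0) (λ.(λ.λ.0) 0))
  →2  (λ.0) (λ.λ.λ.0) ((λ.λ.0) (λ.(λ.λ.0) 0))
  →3  (λ.λ.λ.0) ((λ.λ.0) (λ.(λ.λ.0) 0))
  →4  λ.λ.0

Term B:
  start: (λ.0) ((λ.0) ((λ.λ.0 1) (λ.λ.1 0)))
  →1  (λ.0) ((λ.λ.0 1) (λ.λ.1 0))
  →2  (λ.λ.0 1) (λ.λ.1 0)
  →3  λ.0 (λ.λ.1 0)

Answer: DIFFERENT — A ⇓ λ.λ.0, B ⇓ λ.0 (λ.λ.1 0)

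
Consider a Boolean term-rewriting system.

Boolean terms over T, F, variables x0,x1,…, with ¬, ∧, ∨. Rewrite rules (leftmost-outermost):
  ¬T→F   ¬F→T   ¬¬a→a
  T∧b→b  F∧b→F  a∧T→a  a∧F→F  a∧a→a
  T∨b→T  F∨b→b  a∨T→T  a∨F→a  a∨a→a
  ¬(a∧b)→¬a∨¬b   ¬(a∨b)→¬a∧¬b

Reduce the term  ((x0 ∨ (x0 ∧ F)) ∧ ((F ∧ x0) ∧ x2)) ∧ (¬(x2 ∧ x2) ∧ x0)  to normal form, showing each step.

  start: ((x0 ∨ (x0 ∧ F)) ∧ ((F ∧ x0) ∧ x2)) ∧ (¬(x2 ∧ x2) ∧ x0)
  [1] ((x0 ∨ F) ∧ ((F ∧ x0) ∧ x2)) ∧ (¬(x2 ∧ x2) ∧ x0)
  [2] (x0 ∧ ((F ∧ x0) ∧ x2)) ∧ (¬(x2 ∧ x2) ∧ x0)
  [3] (x0 ∧ (F ∧ x2)) ∧ (¬(x2 ∧ x2) ∧ x0)
  [4] (x0 ∧ F) ∧ (¬(x2 ∧ x2) ∧ x0)
  [5] F ∧ (¬(x2 ∧ x2) ∧ x0)
  [6] F

Answer: normal form = F  (in 6 steps)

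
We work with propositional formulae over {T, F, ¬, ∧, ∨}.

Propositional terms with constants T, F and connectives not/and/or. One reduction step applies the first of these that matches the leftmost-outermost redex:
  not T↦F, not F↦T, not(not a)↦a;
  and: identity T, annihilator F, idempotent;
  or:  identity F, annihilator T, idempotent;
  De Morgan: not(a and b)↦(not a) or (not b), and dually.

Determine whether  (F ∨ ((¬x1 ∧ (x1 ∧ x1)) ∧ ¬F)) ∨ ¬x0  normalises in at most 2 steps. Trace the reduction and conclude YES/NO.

  start: (F ∨ ((¬x1 ∧ (x1 ∧ x1)) ∧ ¬F)) ∨ ¬x0
  →1  ((¬x1 ∧ (x1 ∧ x1)) ∧ ¬F) ∨ ¬x0
  →2  ((¬x1 ∧ x1) ∧ ¬F) ∨ ¬x0

Answer: NO — after 2 steps the term is ((¬x1 ∧ x1) ∧ ¬F) ∨ ¬x0, not yet normal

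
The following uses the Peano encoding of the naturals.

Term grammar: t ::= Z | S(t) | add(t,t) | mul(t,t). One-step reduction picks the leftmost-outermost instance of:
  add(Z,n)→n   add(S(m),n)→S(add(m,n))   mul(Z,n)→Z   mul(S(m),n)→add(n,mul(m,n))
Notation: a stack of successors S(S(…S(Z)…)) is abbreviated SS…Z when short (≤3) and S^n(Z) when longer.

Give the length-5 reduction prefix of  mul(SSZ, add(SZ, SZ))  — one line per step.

  start: mul(SSZ, add(SZ, SZ))
  →1  add(add(SZ, SZ), mul(SZ, add(SZ, SZ)))
  →2  add(S(add(Z, SZ)), mul(SZ, add(SZ, SZ)))
  →3  S(add(add(Z, SZ), mul(SZ, add(SZ, SZ))))
  →4  S(add(SZ, mul(SZ, add(SZ, SZ))))
  →5  S(S(add(Z, mul(SZ, add(SZ, SZ)))))

Answer: after 5 steps: S(S(add(Z, mul(SZ, add(SZ, SZ)))))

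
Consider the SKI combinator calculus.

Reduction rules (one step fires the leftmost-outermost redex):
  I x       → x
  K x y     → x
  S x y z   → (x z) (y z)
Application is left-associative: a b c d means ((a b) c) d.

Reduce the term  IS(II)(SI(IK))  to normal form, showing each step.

Answer: normal form = SI(SIK)  (in 3 steps)

Derivation:
  start: IS(II)(SI(IK))
  →1  S(II)(SI(IK))
  →2  SI(SI(IK))
  →3  SI(SIK)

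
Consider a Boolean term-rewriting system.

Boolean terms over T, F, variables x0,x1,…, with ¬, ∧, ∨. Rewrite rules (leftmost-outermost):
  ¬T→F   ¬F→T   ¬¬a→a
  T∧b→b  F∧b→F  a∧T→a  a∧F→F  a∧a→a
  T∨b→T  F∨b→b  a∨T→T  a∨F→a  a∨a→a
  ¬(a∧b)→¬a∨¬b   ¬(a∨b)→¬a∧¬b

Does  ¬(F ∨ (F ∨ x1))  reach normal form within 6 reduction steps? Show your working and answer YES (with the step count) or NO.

Answer: YES — reaches normal form ¬x1 in 6 ≤ 6 steps

Derivation:
  start: ¬(F ∨ (F ∨ x1))
  step 1: ¬F ∧ ¬(F ∨ x1)
  step 2: T ∧ ¬(F ∨ x1)
  step 3: ¬(F ∨ x1)
  step 4: ¬F ∧ ¬x1
  step 5: T ∧ ¬x1
  step 6: ¬x1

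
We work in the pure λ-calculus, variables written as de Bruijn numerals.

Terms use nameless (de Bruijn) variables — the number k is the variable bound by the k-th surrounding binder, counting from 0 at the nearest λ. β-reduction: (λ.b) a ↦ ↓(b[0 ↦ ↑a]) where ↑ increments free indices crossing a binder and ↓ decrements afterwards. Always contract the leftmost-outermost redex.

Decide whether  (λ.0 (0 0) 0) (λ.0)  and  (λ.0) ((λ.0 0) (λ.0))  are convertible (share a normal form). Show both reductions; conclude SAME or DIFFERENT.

Answer: SAME — A ⇓ λ.0, B ⇓ λ.0

Derivation:
Term A:
  start: (λ.0 (0 0) 0) (λ.0)
  step 1: (λ.0) ((λ.0) (λ.0)) (λ.0)
  step 2: (λ.0) (λ.0) (λ.0)
  step 3: (λ.0) (λ.0)
  step 4: λ.0

Term B:
  start: (λ.0) ((λ.0 0) (λ.0))
  step 1: (λ.0 0) (λ.0)
  step 2: (λ.0) (λ.0)
  step 3: λ.0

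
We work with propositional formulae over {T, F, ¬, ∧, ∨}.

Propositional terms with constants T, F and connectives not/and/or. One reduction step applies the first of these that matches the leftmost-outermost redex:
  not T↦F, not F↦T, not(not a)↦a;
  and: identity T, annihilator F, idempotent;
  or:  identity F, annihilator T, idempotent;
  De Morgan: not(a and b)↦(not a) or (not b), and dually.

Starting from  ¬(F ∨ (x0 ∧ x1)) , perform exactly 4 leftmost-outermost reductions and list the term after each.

  start: ¬(F ∨ (x0 ∧ x1))
  [1] ¬F ∧ ¬(x0 ∧ x1)
  [2] T ∧ ¬(x0 ∧ x1)
  [3] ¬(x0 ∧ x1)
  [4] ¬x0 ∨ ¬x1

Answer: after 4 steps: ¬x0 ∨ ¬x1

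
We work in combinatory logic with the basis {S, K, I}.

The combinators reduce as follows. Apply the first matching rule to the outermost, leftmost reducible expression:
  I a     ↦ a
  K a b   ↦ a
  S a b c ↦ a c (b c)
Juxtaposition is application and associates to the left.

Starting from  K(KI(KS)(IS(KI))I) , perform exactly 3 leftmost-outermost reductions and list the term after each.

Answer: after 3 steps: K(S(KI)I)

Derivation:
  start: K(KI(KS)(IS(KI))I)
  step 1: K(I(IS(KI))I)
  step 2: K(IS(KI)I)
  step 3: K(S(KI)I)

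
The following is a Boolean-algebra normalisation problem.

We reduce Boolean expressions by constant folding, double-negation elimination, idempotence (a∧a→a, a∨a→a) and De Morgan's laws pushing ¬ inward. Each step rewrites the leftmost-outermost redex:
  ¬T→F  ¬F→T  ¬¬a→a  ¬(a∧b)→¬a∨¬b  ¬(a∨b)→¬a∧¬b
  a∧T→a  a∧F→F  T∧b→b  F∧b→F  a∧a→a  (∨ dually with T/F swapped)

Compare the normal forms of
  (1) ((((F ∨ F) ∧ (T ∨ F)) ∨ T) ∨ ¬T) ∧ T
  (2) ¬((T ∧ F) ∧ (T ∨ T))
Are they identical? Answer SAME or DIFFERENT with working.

Answer: SAME — A ⇓ T, B ⇓ T

Reduction:
Term A:
  start: ((((F ∨ F) ∧ (T ∨ F)) ∨ T) ∨ ¬T) ∧ T
  [1] (((F ∨ F) ∧ (T ∨ F)) ∨ T) ∨ ¬T
  [2] T ∨ ¬T
  [3] T

Term B:
  start: ¬((T ∧ F) ∧ (T ∨ T))
  [1] ¬(T ∧ F) ∨ ¬(T ∨ T)
  [2] (¬T ∨ ¬F) ∨ ¬(T ∨ T)
  [3] (F ∨ ¬F) ∨ ¬(T ∨ T)
  [4] ¬F ∨ ¬(T ∨ T)
  [5] T ∨ ¬(T ∨ T)
  [6] T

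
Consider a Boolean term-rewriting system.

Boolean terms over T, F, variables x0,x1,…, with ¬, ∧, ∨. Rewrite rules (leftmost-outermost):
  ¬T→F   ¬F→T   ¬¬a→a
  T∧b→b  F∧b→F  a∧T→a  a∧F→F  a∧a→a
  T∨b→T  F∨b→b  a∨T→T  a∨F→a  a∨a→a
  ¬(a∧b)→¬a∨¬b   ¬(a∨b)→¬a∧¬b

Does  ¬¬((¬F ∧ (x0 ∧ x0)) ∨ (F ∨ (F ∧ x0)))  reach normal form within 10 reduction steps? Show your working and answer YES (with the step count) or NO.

Answer: YES — reaches normal form x0 in 7 ≤ 10 steps

Working:
  start: ¬¬((¬F ∧ (x0 ∧ x0)) ∨ (F ∨ (F ∧ x0)))
  step 1: (¬F ∧ (x0 ∧ x0)) ∨ (F ∨ (F ∧ x0))
  step 2: (T ∧ (x0 ∧ x0)) ∨ (F ∨ (F ∧ x0))
  step 3: (x0 ∧ x0) ∨ (F ∨ (F ∧ x0))
  step 4: x0 ∨ (F ∨ (F ∧ x0))
  step 5: x0 ∨ (F ∧ x0)
  step 6: x0 ∨ F
  step 7: x0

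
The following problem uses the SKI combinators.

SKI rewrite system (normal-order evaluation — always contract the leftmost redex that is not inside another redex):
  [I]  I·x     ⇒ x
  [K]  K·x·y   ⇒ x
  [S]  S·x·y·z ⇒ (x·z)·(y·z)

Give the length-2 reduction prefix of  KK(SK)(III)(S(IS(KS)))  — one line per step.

Answer: after 2 steps: III

Derivation:
  start: KK(SK)(III)(S(IS(KS)))
  [1] K(III)(S(IS(KS)))
  [2] III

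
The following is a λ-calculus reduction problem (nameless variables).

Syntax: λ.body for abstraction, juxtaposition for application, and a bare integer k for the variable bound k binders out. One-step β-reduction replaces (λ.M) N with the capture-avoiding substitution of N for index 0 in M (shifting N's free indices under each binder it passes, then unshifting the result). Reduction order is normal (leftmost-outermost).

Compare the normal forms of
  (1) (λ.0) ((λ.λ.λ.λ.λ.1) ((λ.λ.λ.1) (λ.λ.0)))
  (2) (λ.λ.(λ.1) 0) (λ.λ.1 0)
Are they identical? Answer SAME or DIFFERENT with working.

Answer: DIFFERENT — A ⇓ λ.λ.λ.λ.1, B ⇓ λ.0

Derivation:
Term A:
  start: (λ.0) ((λ.λ.λ.λ.λ.1) ((λ.λ.λ.1) (λ.λ.0)))
  →1  (λ.λ.λ.λ.λ.1) ((λ.λ.λ.1) (λ.λ.0))
  →2  λ.λ.λ.λ.1

Term B:
  start: (λ.λ.(λ.1) 0) (λ.λ.1 0)
  →1  λ.(λ.1) 0
  →2  λ.0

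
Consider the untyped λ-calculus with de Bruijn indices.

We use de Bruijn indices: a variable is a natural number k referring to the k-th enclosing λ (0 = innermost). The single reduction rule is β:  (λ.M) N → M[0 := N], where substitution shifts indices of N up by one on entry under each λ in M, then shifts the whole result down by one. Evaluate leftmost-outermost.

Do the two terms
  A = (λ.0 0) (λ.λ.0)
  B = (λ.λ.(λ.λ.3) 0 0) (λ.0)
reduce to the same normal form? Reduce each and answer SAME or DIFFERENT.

Answer: DIFFERENT — A ⇓ λ.0, B ⇓ λ.λ.0

Reduction:
Term A:
  start: (λ.0 0) (λ.λ.0)
  step 1: (λ.λ.0) (λ.λ.0)
  step 2: λ.0

Term B:
  start: (λ.λ.(λ.λ.3) 0 0) (λ.0)
  step 1: λ.(λ.λ.λ.0) 0 0
  step 2: λ.(λ.λ.0) 0
  step 3: λ.λ.0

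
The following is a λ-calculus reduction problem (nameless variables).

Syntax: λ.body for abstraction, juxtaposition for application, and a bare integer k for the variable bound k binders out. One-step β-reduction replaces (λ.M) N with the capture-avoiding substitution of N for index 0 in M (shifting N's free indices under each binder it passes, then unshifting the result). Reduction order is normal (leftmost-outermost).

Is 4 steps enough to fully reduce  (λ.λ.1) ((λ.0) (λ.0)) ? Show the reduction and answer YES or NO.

Answer: YES — reaches normal form λ.λ.0 in 2 ≤ 4 steps

Reduction:
  start: (λ.λ.1) ((λ.0) (λ.0))
  →1  λ.(λ.0) (λ.0)
  →2  λ.λ.0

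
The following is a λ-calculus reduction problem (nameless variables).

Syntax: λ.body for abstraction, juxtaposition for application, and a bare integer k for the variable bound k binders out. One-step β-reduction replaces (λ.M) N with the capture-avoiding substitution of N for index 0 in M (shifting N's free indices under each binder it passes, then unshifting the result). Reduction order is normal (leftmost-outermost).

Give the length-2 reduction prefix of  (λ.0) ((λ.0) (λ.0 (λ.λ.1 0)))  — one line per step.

Answer: after 2 steps: λ.0 (λ.λ.1 0)

Reduction:
  start: (λ.0) ((λ.0) (λ.0 (λ.λ.1 0)))
  step 1: (λ.0) (λ.0 (λ.λ.1 0))
  step 2: λ.0 (λ.λ.1 0)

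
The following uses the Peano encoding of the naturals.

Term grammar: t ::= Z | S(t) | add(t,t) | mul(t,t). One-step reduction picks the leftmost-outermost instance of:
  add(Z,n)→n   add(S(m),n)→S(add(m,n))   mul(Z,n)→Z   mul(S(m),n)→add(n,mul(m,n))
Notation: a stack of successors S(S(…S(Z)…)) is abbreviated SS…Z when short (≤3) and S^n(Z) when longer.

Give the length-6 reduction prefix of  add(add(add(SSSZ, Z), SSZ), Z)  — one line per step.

Answer: after 6 steps: S(S(add(add(add(SZ, Z), SSZ), Z)))

Derivation:
  start: add(add(add(SSSZ, Z), SSZ), Z)
  [1] add(add(S(add(SSZ, Z)), SSZ), Z)
  [2] add(S(add(add(SSZ, Z), SSZ)), Z)
  [3] S(add(add(add(SSZ, Z), SSZ), Z))
  [4] S(add(add(S(add(SZ, Z)), SSZ), Z))
  [5] S(add(S(add(add(SZ, Z), SSZ)), Z))
  [6] S(S(add(add(add(SZ, Z), SSZ), Z)))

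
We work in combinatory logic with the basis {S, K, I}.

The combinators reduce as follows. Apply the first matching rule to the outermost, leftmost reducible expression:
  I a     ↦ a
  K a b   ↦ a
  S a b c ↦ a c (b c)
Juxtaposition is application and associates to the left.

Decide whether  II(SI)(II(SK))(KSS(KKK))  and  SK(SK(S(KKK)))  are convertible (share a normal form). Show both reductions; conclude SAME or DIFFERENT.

Answer: SAME — A ⇓ SK(SK(SK)), B ⇓ SK(SK(SK))

Working:
Term A:
  start: II(SI)(II(SK))(KSS(KKK))
  [1] I(SI)(II(SK))(KSS(KKK))
  [2] SI(II(SK))(KSS(KKK))
  [3] I(KSS(KKK))(II(SK)(KSS(KKK)))
  [4] KSS(KKK)(II(SK)(KSS(KKK)))
  [5] S(KKK)(II(SK)(KSS(KKK)))
  [6] SK(II(SK)(KSS(KKK)))
  [7] SK(I(SK)(KSS(KKK)))
  [8] SK(SK(KSS(KKK)))
  [9] SK(SK(S(KKK)))
  [10] SK(SK(SK))

Term B:
  start: SK(SK(S(KKK)))
  [1] SK(SK(SK))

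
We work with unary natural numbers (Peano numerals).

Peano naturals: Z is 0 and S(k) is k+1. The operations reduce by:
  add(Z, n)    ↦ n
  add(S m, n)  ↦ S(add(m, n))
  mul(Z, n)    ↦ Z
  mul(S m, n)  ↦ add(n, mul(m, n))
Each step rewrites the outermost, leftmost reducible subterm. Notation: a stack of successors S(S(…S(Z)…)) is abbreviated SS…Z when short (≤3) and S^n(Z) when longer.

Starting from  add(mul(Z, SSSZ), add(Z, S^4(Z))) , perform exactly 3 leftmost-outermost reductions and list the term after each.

  start: add(mul(Z, SSSZ), add(Z, S^4(Z)))
  →1  add(Z, add(Z, S^4(Z)))
  →2  add(Z, S^4(Z))
  →3  S^4(Z)

Answer: after 3 steps: S^4(Z)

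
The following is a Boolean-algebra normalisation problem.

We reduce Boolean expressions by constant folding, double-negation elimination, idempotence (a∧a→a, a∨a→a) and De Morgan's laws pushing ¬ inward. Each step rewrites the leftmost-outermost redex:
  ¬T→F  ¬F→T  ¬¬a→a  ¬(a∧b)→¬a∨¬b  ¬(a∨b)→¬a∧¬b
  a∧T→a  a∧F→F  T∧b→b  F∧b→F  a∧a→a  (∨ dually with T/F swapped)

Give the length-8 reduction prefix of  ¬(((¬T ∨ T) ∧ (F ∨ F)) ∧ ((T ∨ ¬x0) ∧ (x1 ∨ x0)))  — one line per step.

Answer: after 8 steps: (¬F ∧ ¬F) ∨ ¬((T ∨ ¬x0) ∧ (x1 ∨ x0))

Working:
  start: ¬(((¬T ∨ T) ∧ (F ∨ F)) ∧ ((T ∨ ¬x0) ∧ (x1 ∨ x0)))
  step 1: ¬((¬T ∨ T) ∧ (F ∨ F)) ∨ ¬((T ∨ ¬x0) ∧ (x1 ∨ x0))
  step 2: (¬(¬T ∨ T) ∨ ¬(F ∨ F)) ∨ ¬((T ∨ ¬x0) ∧ (x1 ∨ x0))
  step 3: ((¬¬T ∧ ¬T) ∨ ¬(F ∨ F)) ∨ ¬((T ∨ ¬x0) ∧ (x1 ∨ x0))
  step 4: ((T ∧ ¬T) ∨ ¬(F ∨ F)) ∨ ¬((T ∨ ¬x0) ∧ (x1 ∨ x0))
  step 5: (¬T ∨ ¬(F ∨ F)) ∨ ¬((T ∨ ¬x0) ∧ (x1 ∨ x0))
  step 6: (F ∨ ¬(F ∨ F)) ∨ ¬((T ∨ ¬x0) ∧ (x1 ∨ x0))
  step 7: ¬(F ∨ F) ∨ ¬((T ∨ ¬x0) ∧ (x1 ∨ x0))
  step 8: (¬F ∧ ¬F) ∨ ¬((T ∨ ¬x0) ∧ (x1 ∨ x0))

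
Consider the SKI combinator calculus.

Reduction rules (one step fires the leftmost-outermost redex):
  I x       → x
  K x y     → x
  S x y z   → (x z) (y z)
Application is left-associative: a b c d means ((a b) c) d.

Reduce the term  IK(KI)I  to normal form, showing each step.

  start: IK(KI)I
  [1] K(KI)I
  [2] KI

Answer: normal form = KI  (in 2 steps)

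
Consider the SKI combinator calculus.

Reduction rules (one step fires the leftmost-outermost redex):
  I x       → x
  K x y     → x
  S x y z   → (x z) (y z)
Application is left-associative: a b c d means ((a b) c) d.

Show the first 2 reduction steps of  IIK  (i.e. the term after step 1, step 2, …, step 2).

Answer: after 2 steps: K

Derivation:
  start: IIK
  →1  IK
  →2  K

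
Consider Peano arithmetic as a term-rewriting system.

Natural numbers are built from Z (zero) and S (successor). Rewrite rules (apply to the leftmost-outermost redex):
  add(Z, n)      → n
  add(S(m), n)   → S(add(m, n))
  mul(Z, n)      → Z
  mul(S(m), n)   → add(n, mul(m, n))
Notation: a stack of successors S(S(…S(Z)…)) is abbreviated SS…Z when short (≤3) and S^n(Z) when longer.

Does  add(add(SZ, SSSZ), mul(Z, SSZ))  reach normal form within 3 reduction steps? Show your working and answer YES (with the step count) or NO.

Answer: NO — after 3 steps the term is S(add(SSSZ, mul(Z, SSZ))), not yet normal

Working:
  start: add(add(SZ, SSSZ), mul(Z, SSZ))
  →1  add(S(add(Z, SSSZ)), mul(Z, SSZ))
  →2  S(add(add(Z, SSSZ), mul(Z, SSZ)))
  →3  S(add(SSSZ, mul(Z, SSZ)))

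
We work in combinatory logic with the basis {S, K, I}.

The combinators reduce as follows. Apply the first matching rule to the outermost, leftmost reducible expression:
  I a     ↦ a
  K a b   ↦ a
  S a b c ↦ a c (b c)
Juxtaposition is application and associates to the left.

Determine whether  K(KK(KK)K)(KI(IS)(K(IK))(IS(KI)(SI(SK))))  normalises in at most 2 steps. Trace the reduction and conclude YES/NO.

Answer: YES — reaches normal form KK in 2 ≤ 2 steps

Derivation:
  start: K(KK(KK)K)(KI(IS)(K(IK))(IS(KI)(SI(SK))))
  step 1: KK(KK)K
  step 2: KK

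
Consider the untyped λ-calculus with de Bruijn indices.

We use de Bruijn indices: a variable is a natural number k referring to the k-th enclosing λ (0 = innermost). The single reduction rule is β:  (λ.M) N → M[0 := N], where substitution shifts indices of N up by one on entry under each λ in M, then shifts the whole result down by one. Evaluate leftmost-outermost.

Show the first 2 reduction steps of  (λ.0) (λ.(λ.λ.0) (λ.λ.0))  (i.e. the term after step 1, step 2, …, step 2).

  start: (λ.0) (λ.(λ.λ.0) (λ.λ.0))
  [1] λ.(λ.λ.0) (λ.λ.0)
  [2] λ.λ.0

Answer: after 2 steps: λ.λ.0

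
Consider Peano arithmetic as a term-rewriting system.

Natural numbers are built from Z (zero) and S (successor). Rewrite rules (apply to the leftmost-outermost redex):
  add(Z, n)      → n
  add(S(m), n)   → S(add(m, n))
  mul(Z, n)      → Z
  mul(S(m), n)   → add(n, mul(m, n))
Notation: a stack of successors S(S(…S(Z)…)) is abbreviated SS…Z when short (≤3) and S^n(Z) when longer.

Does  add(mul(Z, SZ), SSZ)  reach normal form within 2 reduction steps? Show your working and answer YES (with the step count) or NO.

Answer: YES — reaches normal form SSZ in 2 ≤ 2 steps

Working:
  start: add(mul(Z, SZ), SSZ)
  →1  add(Z, SSZ)
  →2  SSZ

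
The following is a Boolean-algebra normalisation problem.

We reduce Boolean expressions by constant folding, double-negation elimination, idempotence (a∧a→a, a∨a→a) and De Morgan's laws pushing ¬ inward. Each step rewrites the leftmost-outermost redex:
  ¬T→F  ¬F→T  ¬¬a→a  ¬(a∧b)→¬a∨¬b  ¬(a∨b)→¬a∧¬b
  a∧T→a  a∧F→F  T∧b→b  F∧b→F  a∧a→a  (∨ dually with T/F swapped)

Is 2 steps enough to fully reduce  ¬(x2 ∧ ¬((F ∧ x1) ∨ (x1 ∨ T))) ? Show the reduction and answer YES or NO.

Answer: NO — after 2 steps the term is ¬x2 ∨ ((F ∧ x1) ∨ (x1 ∨ T)), not yet normal

Working:
  start: ¬(x2 ∧ ¬((F ∧ x1) ∨ (x1 ∨ T)))
  step 1: ¬x2 ∨ ¬¬((F ∧ x1) ∨ (x1 ∨ T))
  step 2: ¬x2 ∨ ((F ∧ x1) ∨ (x1 ∨ T))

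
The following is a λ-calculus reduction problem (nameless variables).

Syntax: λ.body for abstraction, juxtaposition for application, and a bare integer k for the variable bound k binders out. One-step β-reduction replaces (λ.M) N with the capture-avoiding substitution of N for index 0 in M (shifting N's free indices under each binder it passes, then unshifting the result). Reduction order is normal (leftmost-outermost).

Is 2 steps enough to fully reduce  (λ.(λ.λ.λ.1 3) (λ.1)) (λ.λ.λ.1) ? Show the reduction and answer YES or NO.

Answer: YES — reaches normal form λ.λ.1 (λ.λ.λ.1) in 2 ≤ 2 steps

Derivation:
  start: (λ.(λ.λ.λ.1 3) (λ.1)) (λ.λ.λ.1)
  →1  (λ.λ.λ.1 (λ.λ.λ.1)) (λ.λ.λ.λ.1)
  →2  λ.λ.1 (λ.λ.λ.1)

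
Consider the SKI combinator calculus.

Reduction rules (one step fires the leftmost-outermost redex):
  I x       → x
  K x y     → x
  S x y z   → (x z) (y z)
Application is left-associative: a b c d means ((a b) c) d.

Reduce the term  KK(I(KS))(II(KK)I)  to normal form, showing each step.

  start: KK(I(KS))(II(KK)I)
  →1  K(II(KK)I)
  →2  K(I(KK)I)
  →3  K(KKI)
  →4  KK

Answer: normal form = KK  (in 4 steps)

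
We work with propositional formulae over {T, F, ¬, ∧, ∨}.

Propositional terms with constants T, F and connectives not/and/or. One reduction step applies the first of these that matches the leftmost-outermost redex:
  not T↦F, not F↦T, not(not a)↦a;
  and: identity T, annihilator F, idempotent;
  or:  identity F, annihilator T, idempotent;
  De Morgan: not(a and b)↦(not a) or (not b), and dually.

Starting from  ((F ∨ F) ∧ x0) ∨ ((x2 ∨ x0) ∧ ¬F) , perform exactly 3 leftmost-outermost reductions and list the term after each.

  start: ((F ∨ F) ∧ x0) ∨ ((x2 ∨ x0) ∧ ¬F)
  step 1: (F ∧ x0) ∨ ((x2 ∨ x0) ∧ ¬F)
  step 2: F ∨ ((x2 ∨ x0) ∧ ¬F)
  step 3: (x2 ∨ x0) ∧ ¬F

Answer: after 3 steps: (x2 ∨ x0) ∧ ¬F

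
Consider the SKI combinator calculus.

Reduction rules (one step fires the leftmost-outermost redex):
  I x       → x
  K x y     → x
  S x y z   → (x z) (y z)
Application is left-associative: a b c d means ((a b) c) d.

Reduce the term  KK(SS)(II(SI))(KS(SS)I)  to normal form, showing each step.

Answer: normal form = SI  (in 4 steps)

Working:
  start: KK(SS)(II(SI))(KS(SS)I)
  →1  K(II(SI))(KS(SS)I)
  →2  II(SI)
  →3  I(SI)
  →4  SI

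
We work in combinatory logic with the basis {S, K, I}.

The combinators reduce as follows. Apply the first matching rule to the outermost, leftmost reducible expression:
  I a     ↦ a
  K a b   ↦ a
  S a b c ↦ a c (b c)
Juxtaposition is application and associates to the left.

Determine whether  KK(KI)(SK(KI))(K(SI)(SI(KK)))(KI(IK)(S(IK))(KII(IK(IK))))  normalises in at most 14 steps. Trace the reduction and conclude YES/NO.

  start: KK(KI)(SK(KI))(K(SI)(SI(KK)))(KI(IK)(S(IK))(KII(IK(IK))))
  step 1: K(SK(KI))(K(SI)(SI(KK)))(KI(IK)(S(IK))(KII(IK(IK))))
  step 2: SK(KI)(KI(IK)(S(IK))(KII(IK(IK))))
  step 3: K(KI(IK)(S(IK))(KII(IK(IK))))(KI(KI(IK)(S(IK))(KII(IK(IK)))))
  step 4: KI(IK)(S(IK))(KII(IK(IK)))
  step 5: I(S(IK))(KII(IK(IK)))
  step 6: S(IK)(KII(IK(IK)))
  step 7: SK(KII(IK(IK)))
  step 8: SK(I(IK(IK)))
  step 9: SK(IK(IK))
  step 10: SK(K(IK))
  step 11: SK(KK)

Answer: YES — reaches normal form SK(KK) in 11 ≤ 14 steps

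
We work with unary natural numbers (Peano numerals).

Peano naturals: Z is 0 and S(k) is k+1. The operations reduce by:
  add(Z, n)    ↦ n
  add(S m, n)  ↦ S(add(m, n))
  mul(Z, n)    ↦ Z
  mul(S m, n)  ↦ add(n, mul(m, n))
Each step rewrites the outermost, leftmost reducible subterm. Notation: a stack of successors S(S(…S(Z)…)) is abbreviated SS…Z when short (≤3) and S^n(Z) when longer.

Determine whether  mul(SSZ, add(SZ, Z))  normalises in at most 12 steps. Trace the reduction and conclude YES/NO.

Answer: YES — reaches normal form SSZ in 11 ≤ 12 steps

Working:
  start: mul(SSZ, add(SZ, Z))
  [1] add(add(SZ, Z), mul(SZ, add(SZ, Z)))
  [2] add(S(add(Z, Z)), mul(SZ, add(SZ, Z)))
  [3] S(add(add(Z, Z), mul(SZ, add(SZ, Z))))
  [4] S(add(Z, mul(SZ, add(SZ, Z))))
  [5] S(mul(SZ, add(SZ, Z)))
  [6] S(add(add(SZ, Z), mul(Z, add(SZ, Z))))
  [7] S(add(S(add(Z, Z)), mul(Z, add(SZ, Z))))
  [8] S(S(add(add(Z, Z), mul(Z, add(SZ, Z)))))
  [9] S(S(add(Z, mul(Z, add(SZ, Z)))))
  [10] S(S(mul(Z, add(SZ, Z))))
  [11] SSZ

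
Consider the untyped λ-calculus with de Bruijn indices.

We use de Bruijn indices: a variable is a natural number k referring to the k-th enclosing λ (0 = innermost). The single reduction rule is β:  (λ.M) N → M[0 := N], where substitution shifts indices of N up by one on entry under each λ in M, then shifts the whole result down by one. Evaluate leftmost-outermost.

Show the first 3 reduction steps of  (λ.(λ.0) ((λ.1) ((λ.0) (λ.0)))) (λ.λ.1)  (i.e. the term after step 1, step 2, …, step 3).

  start: (λ.(λ.0) ((λ.1) ((λ.0) (λ.0)))) (λ.λ.1)
  [1] (λ.0) ((λ.λ.λ.1) ((λ.0) (λ.0)))
  [2] (λ.λ.λ.1) ((λ.0) (λ.0))
  [3] λ.λ.1

Answer: after 3 steps: λ.λ.1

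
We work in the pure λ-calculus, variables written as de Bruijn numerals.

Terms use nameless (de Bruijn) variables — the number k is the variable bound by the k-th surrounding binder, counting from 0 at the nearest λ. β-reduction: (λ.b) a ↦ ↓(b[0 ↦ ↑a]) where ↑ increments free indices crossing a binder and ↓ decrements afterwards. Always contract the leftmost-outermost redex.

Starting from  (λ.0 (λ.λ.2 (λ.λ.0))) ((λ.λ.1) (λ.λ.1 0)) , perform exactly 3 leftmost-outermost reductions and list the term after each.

  start: (λ.0 (λ.λ.2 (λ.λ.0))) ((λ.λ.1) (λ.λ.1 0))
  →1  (λ.λ.1) (λ.λ.1 0) (λ.λ.(λ.λ.1) (λ.λ.1 0) (λ.λ.0))
  →2  (λ.λ.λ.1 0) (λ.λ.(λ.λ.1) (λ.λ.1 0) (λ.λ.0))
  →3  λ.λ.1 0

Answer: after 3 steps: λ.λ.1 0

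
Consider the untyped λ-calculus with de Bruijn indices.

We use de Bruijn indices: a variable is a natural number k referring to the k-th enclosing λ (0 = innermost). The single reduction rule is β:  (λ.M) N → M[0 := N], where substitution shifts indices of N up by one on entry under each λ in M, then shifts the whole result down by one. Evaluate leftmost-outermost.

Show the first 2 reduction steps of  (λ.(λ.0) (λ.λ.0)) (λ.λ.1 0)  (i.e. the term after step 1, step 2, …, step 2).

Answer: after 2 steps: λ.λ.0

Working:
  start: (λ.(λ.0) (λ.λ.0)) (λ.λ.1 0)
  →1  (λ.0) (λ.λ.0)
  →2  λ.λ.0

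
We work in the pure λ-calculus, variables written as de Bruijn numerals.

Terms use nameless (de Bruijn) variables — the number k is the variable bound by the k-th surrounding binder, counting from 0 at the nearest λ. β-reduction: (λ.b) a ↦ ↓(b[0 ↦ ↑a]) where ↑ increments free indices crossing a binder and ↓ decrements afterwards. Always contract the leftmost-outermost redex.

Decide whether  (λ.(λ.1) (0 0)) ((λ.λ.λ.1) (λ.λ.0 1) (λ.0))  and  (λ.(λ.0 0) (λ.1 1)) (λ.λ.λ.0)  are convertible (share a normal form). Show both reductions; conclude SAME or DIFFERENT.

Term A:
  start: (λ.(λ.1) (0 0)) ((λ.λ.λ.1) (λ.λ.0 1) (λ.0))
  →1  (λ.(λ.λ.λ.1) (λ.λ.0 1) (λ.0)) ((λ.λ.λ.1) (λ.λ.0 1) (λ.0) ((λ.λ.λ.1) (λ.λ.0 1) (λ.0)))
  →2  (λ.λ.λ.1) (λ.λ.0 1) (λ.0)
  →3  (λ.λ.1) (λ.0)
  →4  λ.λ.0

Term B:
  start: (λ.(λ.0 0) (λ.1 1)) (λ.λ.λ.0)
  →1  (λ.0 0) (λ.(λ.λ.λ.0) (λ.λ.λ.0))
  →2  (λ.(λ.λ.λ.0) (λ.λ.λ.0)) (λ.(λ.λ.λ.0) (λ.λ.λ.0))
  →3  (λ.λ.λ.0) (λ.λ.λ.0)
  →4  λ.λ.0

Answer: SAME — A ⇓ λ.λ.0, B ⇓ λ.λ.0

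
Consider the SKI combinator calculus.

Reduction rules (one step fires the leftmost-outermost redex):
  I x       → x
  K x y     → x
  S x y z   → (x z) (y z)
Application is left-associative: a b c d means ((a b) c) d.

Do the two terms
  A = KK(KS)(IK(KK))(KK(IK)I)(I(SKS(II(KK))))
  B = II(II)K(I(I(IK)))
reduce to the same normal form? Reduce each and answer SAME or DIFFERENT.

Term A:
  start: KK(KS)(IK(KK))(KK(IK)I)(I(SKS(II(KK))))
  →1  K(IK(KK))(KK(IK)I)(I(SKS(II(KK))))
  →2  IK(KK)(I(SKS(II(KK))))
  →3  K(KK)(I(SKS(II(KK))))
  →4  KK

Term B:
  start: II(II)K(I(I(IK)))
  →1  I(II)K(I(I(IK)))
  →2  IIK(I(I(IK)))
  →3  IK(I(I(IK)))
  →4  K(I(I(IK)))
  →5  K(I(IK))
  →6  K(IK)
  →7  KK

Answer: SAME — A ⇓ KK, B ⇓ KK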